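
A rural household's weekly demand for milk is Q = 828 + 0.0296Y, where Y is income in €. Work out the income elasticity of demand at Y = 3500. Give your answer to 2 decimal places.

At Y = 3500: Q = 931.600.
dQ/dY = 0.0296.
η = (dQ/dY)·(Y/Q) = 0.0296 × (3500/931.600) = 0.11.

0.11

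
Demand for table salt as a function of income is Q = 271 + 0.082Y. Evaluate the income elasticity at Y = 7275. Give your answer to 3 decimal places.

At Y = 7275: Q = 867.550.
dQ/dY = 0.082.
η = (dQ/dY)·(Y/Q) = 0.082 × (7275/867.550) = 0.688.

0.688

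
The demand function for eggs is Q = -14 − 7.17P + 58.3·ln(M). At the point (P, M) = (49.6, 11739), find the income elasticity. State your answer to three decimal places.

0.330

At P = 49.6, M = 11739: Q = 176.678.
Holding P constant, ∂Q/∂M = 58.3/M = 0.00496635.
η_M = (∂Q/∂M)·(M/Q) = 0.00496635 × (11739/176.678) = 0.330.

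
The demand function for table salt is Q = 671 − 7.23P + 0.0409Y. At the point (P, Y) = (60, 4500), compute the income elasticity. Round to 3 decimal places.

At P = 60, Y = 4500: Q = 421.250.
Holding P constant, ∂Q/∂Y = 0.0409.
η_Y = (∂Q/∂Y)·(Y/Q) = 0.0409 × (4500/421.250) = 0.437.

0.437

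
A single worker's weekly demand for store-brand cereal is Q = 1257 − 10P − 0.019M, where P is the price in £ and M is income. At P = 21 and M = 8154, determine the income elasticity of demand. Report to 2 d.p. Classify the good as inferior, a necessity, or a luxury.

-0.17 (inferior good)

At P = 21, M = 8154: Q = 892.074.
Holding P constant, ∂Q/∂M = −0.019.
η_M = (∂Q/∂M)·(M/Q) = -0.019 × (8154/892.074) = -0.17.
Since η < 0, this is an inferior good.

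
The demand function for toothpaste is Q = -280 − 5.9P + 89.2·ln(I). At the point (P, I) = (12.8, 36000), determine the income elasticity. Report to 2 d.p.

At P = 12.8, I = 36000: Q = 580.302.
Holding P constant, ∂Q/∂I = 89.2/I = 0.00247778.
η_I = (∂Q/∂I)·(I/Q) = 0.00247778 × (36000/580.302) = 0.15.

0.15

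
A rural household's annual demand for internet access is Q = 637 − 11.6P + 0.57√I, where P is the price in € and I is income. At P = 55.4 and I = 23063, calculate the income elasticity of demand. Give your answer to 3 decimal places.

At P = 55.4, I = 23063: Q = 80.923.
Holding P constant, ∂Q/∂I = 0.57/(2√I) = 0.00187667.
η_I = (∂Q/∂I)·(I/Q) = 0.00187667 × (23063/80.923) = 0.535.

0.535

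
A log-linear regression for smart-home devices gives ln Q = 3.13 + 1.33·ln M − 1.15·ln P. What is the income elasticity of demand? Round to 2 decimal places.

In a log-linear demand, the coefficient on ln M is the income elasticity.
So η = 1.33.

1.33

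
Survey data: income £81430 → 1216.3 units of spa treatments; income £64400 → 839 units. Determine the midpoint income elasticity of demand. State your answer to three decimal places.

ΔQ = 839 − 1216.3 = -377.3; midpoint Q̄ = (1216.3 + 839)/2 = 1027.65.
ΔI = 64400 − 81430 = -17030; midpoint Ī = (81430 + 64400)/2 = 72915.
η = (ΔQ/Q̄) ÷ (ΔI/Ī) = (-377.3/1027.65) ÷ (-17030/72915) = 1.572.

1.572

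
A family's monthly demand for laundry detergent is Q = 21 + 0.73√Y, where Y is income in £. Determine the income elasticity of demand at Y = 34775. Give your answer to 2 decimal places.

At Y = 34775: Q = 157.131.
dQ/dY = 0.73/(2√Y) = 0.00195731 at this income.
η = (dQ/dY)·(Y/Q) = 0.00195731 × (34775/157.131) = 0.43.

0.43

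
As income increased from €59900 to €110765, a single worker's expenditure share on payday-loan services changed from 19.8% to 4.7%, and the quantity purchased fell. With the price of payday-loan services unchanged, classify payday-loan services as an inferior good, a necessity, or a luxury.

inferior good

Quantity demanded falls as income rises, so η < 0.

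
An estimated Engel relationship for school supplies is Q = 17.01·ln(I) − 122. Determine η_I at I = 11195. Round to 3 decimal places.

0.465

At I = 11195: Q = 36.588.
dQ/dI = 17.01/I = 0.00151943 at this income.
η = (dQ/dI)·(I/Q) = 0.00151943 × (11195/36.588) = 0.465.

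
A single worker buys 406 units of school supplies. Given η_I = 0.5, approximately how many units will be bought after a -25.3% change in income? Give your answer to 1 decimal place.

%ΔQ ≈ η × %ΔI = 0.5 × (-25.3%) = -12.65%.
New Q ≈ 406 × (1 − 0.1265) = 354.6.

354.6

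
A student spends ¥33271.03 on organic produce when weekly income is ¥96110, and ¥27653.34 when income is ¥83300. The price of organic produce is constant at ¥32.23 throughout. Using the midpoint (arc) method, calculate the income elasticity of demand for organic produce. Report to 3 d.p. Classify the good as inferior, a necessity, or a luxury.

1.291 (luxury)

With a constant price, Q₁ = 33271.03/32.23 = 1032.300 and Q₂ = 27653.34/32.23 = 858.000 (equivalently, work directly with expenditure since P cancels).
Midpoint %ΔQ = (27653.34 − 33271.03)/30462.19 = -0.18442; midpoint %ΔI = (83300 − 96110)/89705 = -0.14280.
η = -0.18442 / -0.14280 = 1.291.
η > 1 ⇒ luxury.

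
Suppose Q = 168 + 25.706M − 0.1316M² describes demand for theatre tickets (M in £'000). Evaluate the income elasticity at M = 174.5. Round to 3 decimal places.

-5.459

At M = 174.5: Q = 646.4441.
dQ/dM = 25.706 − 0.2632M = -20.22240.
η = (dQ/dM)·(M/Q) = -20.22240 × (174.5/646.4441) = -5.459.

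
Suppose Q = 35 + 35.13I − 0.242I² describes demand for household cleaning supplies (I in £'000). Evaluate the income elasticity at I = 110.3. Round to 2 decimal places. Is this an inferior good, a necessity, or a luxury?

-2.09 (inferior good)

At I = 110.3: Q = 965.6452.
dQ/dI = 35.13 − 0.484I = -18.25520.
η = (dQ/dI)·(I/Q) = -18.25520 × (110.3/965.6452) = -2.09.
η < 0 ⇒ inferior good.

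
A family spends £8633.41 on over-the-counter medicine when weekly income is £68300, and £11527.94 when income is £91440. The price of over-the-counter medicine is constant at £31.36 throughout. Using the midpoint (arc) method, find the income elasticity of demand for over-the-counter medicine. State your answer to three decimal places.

0.991

With a constant price, Q₁ = 8633.41/31.36 = 275.300 and Q₂ = 11527.94/31.36 = 367.600 (equivalently, work directly with expenditure since P cancels).
Midpoint %ΔQ = (11527.94 − 8633.41)/10080.67 = 0.28714; midpoint %ΔI = (91440 − 68300)/79870 = 0.28972.
η = 0.28714 / 0.28972 = 0.991.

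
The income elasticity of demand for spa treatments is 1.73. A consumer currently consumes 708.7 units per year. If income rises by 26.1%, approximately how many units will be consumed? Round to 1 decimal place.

%ΔQ ≈ η × %ΔI = 1.73 × 26.1% = 45.153%.
New Q ≈ 708.7 × (1 + 0.45153) = 1028.7.

1028.7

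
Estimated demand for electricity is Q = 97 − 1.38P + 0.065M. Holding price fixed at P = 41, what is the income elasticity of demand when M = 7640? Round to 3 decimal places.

0.925

At P = 41, M = 7640: Q = 537.020.
Holding P constant, ∂Q/∂M = 0.065.
η_M = (∂Q/∂M)·(M/Q) = 0.065 × (7640/537.020) = 0.925.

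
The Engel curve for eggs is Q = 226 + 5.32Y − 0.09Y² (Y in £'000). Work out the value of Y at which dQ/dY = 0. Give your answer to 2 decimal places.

29.56

dQ/dY = 5.32 − 0.18Y.
The good is inferior where dQ/dY < 0. Setting dQ/dY = 0 gives Y = 5.32 / 0.18 = 29.56.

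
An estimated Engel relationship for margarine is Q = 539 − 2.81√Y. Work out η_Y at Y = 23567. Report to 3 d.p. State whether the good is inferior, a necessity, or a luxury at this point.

-2.004 (inferior good)

At Y = 23567: Q = 107.622.
dQ/dY = -2.81/(2√Y) = -0.00915217 at this income.
η = (dQ/dY)·(Y/Q) = -0.00915217 × (23567/107.622) = -2.004.
Since η < 0, the good is an inferior good.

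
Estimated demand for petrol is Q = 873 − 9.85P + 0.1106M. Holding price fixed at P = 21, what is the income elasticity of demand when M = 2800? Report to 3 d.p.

0.317

At P = 21, M = 2800: Q = 975.830.
Holding P constant, ∂Q/∂M = 0.1106.
η_M = (∂Q/∂M)·(M/Q) = 0.1106 × (2800/975.830) = 0.317.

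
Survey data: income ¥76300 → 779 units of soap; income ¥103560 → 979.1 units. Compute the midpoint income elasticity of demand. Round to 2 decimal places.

0.75

ΔQ = 979.1 − 779 = 200.1; midpoint Q̄ = (779 + 979.1)/2 = 879.05.
ΔI = 103560 − 76300 = 27260; midpoint Ī = (76300 + 103560)/2 = 89930.
η = (ΔQ/Q̄) ÷ (ΔI/Ī) = (200.1/879.05) ÷ (27260/89930) = 0.75.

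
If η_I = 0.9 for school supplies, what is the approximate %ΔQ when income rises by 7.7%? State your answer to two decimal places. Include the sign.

%ΔQ ≈ η × %ΔI = 0.9 × 7.7% = 6.93%.

6.93%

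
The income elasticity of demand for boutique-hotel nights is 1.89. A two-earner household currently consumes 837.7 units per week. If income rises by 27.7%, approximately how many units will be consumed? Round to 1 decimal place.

1276.3

%ΔQ ≈ η × %ΔI = 1.89 × 27.7% = 52.353%.
New Q ≈ 837.7 × (1 + 0.52353) = 1276.3.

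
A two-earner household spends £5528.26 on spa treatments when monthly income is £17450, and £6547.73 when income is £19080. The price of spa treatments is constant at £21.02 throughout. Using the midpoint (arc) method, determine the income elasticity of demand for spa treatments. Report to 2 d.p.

1.89

With a constant price, Q₁ = 5528.26/21.02 = 263.000 and Q₂ = 6547.73/21.02 = 311.500 (equivalently, work directly with expenditure since P cancels).
Midpoint %ΔQ = (6547.73 − 5528.26)/6038.00 = 0.16884; midpoint %ΔI = (19080 − 17450)/18265 = 0.08924.
η = 0.16884 / 0.08924 = 1.89.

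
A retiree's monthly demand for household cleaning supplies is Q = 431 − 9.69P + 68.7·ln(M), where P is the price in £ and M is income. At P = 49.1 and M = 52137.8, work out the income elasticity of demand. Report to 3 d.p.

At P = 49.1, M = 52137.8: Q = 701.416.
Holding P constant, ∂Q/∂M = 68.7/M = 0.00131766.
η_M = (∂Q/∂M)·(M/Q) = 0.00131766 × (52137.8/701.416) = 0.098.

0.098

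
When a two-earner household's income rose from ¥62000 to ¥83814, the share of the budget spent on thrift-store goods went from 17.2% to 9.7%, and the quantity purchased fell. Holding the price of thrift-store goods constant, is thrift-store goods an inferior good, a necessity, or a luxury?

inferior good

Quantity demanded falls as income rises, so η < 0.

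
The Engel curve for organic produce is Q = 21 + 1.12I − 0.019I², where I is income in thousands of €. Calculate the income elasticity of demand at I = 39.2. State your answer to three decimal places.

-0.406

At I = 39.2: Q = 35.7078.
dQ/dI = 1.12 − 0.038I = -0.36960.
η = (dQ/dI)·(I/Q) = -0.36960 × (39.2/35.7078) = -0.406.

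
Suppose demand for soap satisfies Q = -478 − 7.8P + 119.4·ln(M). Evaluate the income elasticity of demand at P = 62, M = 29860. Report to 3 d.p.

0.444

At P = 62, M = 29860: Q = 268.730.
Holding P constant, ∂Q/∂M = 119.4/M = 0.00399866.
η_M = (∂Q/∂M)·(M/Q) = 0.00399866 × (29860/268.730) = 0.444.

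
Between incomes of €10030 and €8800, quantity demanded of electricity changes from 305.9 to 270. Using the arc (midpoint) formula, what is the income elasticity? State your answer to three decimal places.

ΔQ = 270 − 305.9 = -35.9; midpoint Q̄ = (305.9 + 270)/2 = 287.95.
ΔI = 8800 − 10030 = -1230; midpoint Ī = (10030 + 8800)/2 = 9415.
η = (ΔQ/Q̄) ÷ (ΔI/Ī) = (-35.9/287.95) ÷ (-1230/9415) = 0.954.

0.954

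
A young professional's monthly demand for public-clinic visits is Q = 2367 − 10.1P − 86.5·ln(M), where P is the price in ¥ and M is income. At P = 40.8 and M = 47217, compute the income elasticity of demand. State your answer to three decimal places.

-0.084

At P = 40.8, M = 47217: Q = 1023.963.
Holding P constant, ∂Q/∂M = -86.5/M = -0.00183197.
η_M = (∂Q/∂M)·(M/Q) = -0.00183197 × (47217/1023.963) = -0.084.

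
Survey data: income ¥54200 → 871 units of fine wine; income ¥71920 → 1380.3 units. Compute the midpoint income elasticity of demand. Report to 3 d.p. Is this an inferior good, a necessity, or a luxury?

1.610 (luxury)

ΔQ = 1380.3 − 871 = 509.3; midpoint Q̄ = (871 + 1380.3)/2 = 1125.65.
ΔI = 71920 − 54200 = 17720; midpoint Ī = (54200 + 71920)/2 = 63060.
η = (ΔQ/Q̄) ÷ (ΔI/Ī) = (509.3/1125.65) ÷ (17720/63060) = 1.610.
η > 1 ⇒ luxury.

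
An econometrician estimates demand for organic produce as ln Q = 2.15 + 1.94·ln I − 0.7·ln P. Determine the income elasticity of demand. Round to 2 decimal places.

1.94

In a log-linear demand, the coefficient on ln I is the income elasticity.
So η = 1.94.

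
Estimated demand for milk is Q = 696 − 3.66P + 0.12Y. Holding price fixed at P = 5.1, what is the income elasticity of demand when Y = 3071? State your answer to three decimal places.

At P = 5.1, Y = 3071: Q = 1045.854.
Holding P constant, ∂Q/∂Y = 0.12.
η_Y = (∂Q/∂Y)·(Y/Q) = 0.12 × (3071/1045.854) = 0.352.

0.352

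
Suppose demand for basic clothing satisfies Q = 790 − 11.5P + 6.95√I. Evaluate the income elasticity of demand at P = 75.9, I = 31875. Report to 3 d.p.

At P = 75.9, I = 31875: Q = 1157.973.
Holding P constant, ∂Q/∂I = 6.95/(2√I) = 0.0194639.
η_I = (∂Q/∂I)·(I/Q) = 0.0194639 × (31875/1157.973) = 0.536.

0.536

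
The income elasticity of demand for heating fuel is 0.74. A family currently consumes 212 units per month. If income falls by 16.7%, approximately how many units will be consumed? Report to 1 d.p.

185.8

%ΔQ ≈ η × %ΔI = 0.74 × (-16.7%) = -12.358%.
New Q ≈ 212 × (1 − 0.12358) = 185.8.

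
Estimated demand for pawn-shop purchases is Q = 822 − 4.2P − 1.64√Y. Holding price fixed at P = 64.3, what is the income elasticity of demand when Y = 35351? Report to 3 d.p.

-0.633

At P = 64.3, Y = 35351: Q = 243.589.
Holding P constant, ∂Q/∂Y = -1.64/(2√Y) = -0.00436127.
η_Y = (∂Q/∂Y)·(Y/Q) = -0.00436127 × (35351/243.589) = -0.633.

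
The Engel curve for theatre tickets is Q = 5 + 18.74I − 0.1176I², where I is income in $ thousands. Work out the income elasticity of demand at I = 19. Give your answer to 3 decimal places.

0.851

At I = 19: Q = 318.6064.
dQ/dI = 18.74 − 0.2352I = 14.27120.
η = (dQ/dI)·(I/Q) = 14.27120 × (19/318.6064) = 0.851.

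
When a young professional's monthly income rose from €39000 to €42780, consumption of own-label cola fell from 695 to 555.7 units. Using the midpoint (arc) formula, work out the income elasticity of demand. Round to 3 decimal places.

-2.410

ΔQ = 555.7 − 695 = -139.3; midpoint Q̄ = (695 + 555.7)/2 = 625.35.
ΔI = 42780 − 39000 = 3780; midpoint Ī = (39000 + 42780)/2 = 40890.
η = (ΔQ/Q̄) ÷ (ΔI/Ī) = (-139.3/625.35) ÷ (3780/40890) = -2.410.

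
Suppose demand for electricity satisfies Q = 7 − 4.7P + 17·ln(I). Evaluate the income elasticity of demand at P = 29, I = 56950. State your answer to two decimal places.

At P = 29, I = 56950: Q = 56.849.
Holding P constant, ∂Q/∂I = 17/I = 0.000298507.
η_I = (∂Q/∂I)·(I/Q) = 0.000298507 × (56950/56.849) = 0.30.

0.30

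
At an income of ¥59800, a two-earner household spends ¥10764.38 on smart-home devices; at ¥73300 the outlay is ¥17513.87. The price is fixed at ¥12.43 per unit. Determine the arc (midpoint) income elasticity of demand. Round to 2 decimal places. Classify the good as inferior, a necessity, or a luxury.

With a constant price, Q₁ = 10764.38/12.43 = 866.000 and Q₂ = 17513.87/12.43 = 1409.000 (equivalently, work directly with expenditure since P cancels).
Midpoint %ΔQ = (17513.87 − 10764.38)/14139.13 = 0.47736; midpoint %ΔI = (73300 − 59800)/66550 = 0.20285.
η = 0.47736 / 0.20285 = 2.35.
η > 1 ⇒ luxury.

2.35 (luxury)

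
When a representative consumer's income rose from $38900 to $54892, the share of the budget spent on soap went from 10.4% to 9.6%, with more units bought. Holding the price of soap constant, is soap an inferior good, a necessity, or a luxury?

Quantity rises but the budget share falls as income rises, so 0 < η < 1.

necessity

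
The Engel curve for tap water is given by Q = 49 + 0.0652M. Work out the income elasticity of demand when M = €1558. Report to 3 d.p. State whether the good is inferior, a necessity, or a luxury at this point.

At M = 1558: Q = 150.582.
dQ/dM = 0.0652.
η = (dQ/dM)·(M/Q) = 0.0652 × (1558/150.582) = 0.675.
Since 0 < η < 1, the good is a necessity.

0.675 (necessity)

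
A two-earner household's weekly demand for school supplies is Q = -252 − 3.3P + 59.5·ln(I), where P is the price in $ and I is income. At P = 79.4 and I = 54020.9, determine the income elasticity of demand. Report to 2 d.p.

0.44

At P = 79.4, I = 54020.9: Q = 134.359.
Holding P constant, ∂Q/∂I = 59.5/I = 0.00110143.
η_I = (∂Q/∂I)·(I/Q) = 0.00110143 × (54020.9/134.359) = 0.44.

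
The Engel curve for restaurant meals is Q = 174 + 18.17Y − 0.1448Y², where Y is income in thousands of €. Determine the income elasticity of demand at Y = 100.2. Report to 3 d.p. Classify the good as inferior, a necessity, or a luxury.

At Y = 100.2: Q = 540.8362.
dQ/dY = 18.17 − 0.2896Y = -10.84792.
η = (dQ/dY)·(Y/Q) = -10.84792 × (100.2/540.8362) = -2.010.
η < 0 ⇒ inferior good.

-2.010 (inferior good)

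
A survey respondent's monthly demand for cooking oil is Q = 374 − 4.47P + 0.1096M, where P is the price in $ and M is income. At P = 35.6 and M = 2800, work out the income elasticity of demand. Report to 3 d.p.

0.588

At P = 35.6, M = 2800: Q = 521.748.
Holding P constant, ∂Q/∂M = 0.1096.
η_M = (∂Q/∂M)·(M/Q) = 0.1096 × (2800/521.748) = 0.588.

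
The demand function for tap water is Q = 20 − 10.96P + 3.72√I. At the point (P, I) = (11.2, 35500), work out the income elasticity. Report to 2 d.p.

At P = 11.2, I = 35500: Q = 598.150.
Holding P constant, ∂Q/∂I = 3.72/(2√I) = 0.00987185.
η_I = (∂Q/∂I)·(I/Q) = 0.00987185 × (35500/598.150) = 0.59.

0.59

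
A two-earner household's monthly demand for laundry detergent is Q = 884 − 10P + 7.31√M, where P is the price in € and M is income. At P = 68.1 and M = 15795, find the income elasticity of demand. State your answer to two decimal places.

At P = 68.1, M = 15795: Q = 1121.707.
Holding P constant, ∂Q/∂M = 7.31/(2√M) = 0.0290822.
η_M = (∂Q/∂M)·(M/Q) = 0.0290822 × (15795/1121.707) = 0.41.

0.41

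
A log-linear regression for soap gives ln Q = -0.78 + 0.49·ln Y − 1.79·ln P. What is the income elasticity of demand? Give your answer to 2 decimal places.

In a log-linear demand, the coefficient on ln Y is the income elasticity.
So η = 0.49.

0.49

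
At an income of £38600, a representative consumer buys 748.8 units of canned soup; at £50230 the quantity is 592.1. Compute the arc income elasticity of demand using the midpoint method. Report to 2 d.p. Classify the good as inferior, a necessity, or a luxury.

-0.89 (inferior good)

ΔQ = 592.1 − 748.8 = -156.7; midpoint Q̄ = (748.8 + 592.1)/2 = 670.45.
ΔI = 50230 − 38600 = 11630; midpoint Ī = (38600 + 50230)/2 = 44415.
η = (ΔQ/Q̄) ÷ (ΔI/Ī) = (-156.7/670.45) ÷ (11630/44415) = -0.89.
η < 0 ⇒ inferior good.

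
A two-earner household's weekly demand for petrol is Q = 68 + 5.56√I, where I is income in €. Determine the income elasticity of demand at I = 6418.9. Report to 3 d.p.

0.434

At I = 6418.9: Q = 513.456.
dQ/dI = 5.56/(2√I) = 0.0346988 at this income.
η = (dQ/dI)·(I/Q) = 0.0346988 × (6418.9/513.456) = 0.434.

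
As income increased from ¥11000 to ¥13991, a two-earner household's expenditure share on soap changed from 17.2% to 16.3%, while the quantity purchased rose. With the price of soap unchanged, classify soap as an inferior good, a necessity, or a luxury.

necessity

Quantity rises but the budget share falls as income rises, so 0 < η < 1.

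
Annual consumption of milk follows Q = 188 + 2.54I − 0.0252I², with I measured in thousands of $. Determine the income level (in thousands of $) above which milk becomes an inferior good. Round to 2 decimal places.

50.40

dQ/dI = 2.54 − 0.0504I.
The good is inferior where dQ/dI < 0. Setting dQ/dI = 0 gives I = 2.54 / 0.0504 = 50.40.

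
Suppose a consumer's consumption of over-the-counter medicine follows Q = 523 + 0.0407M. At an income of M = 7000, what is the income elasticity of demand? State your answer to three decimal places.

0.353

At M = 7000: Q = 807.900.
dQ/dM = 0.0407.
η = (dQ/dM)·(M/Q) = 0.0407 × (7000/807.900) = 0.353.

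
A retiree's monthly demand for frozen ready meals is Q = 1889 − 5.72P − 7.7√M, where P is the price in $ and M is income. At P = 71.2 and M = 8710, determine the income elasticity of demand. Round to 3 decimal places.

-0.471

At P = 71.2, M = 8710: Q = 763.115.
Holding P constant, ∂Q/∂M = -7.7/(2√M) = -0.0412526.
η_M = (∂Q/∂M)·(M/Q) = -0.0412526 × (8710/763.115) = -0.471.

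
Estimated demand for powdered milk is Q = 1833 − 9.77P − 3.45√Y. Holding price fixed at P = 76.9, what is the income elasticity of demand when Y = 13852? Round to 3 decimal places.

-0.300

At P = 76.9, Y = 13852: Q = 675.641.
Holding P constant, ∂Q/∂Y = -3.45/(2√Y) = -0.0146566.
η_Y = (∂Q/∂Y)·(Y/Q) = -0.0146566 × (13852/675.641) = -0.300.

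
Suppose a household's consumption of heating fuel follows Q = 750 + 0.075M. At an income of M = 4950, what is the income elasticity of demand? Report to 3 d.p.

At M = 4950: Q = 1121.250.
dQ/dM = 0.075.
η = (dQ/dM)·(M/Q) = 0.075 × (4950/1121.250) = 0.331.

0.331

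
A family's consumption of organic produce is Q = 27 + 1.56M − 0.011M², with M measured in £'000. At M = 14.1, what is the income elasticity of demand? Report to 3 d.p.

0.376

At M = 14.1: Q = 46.8091.
dQ/dM = 1.56 − 0.022M = 1.24980.
η = (dQ/dM)·(M/Q) = 1.24980 × (14.1/46.8091) = 0.376.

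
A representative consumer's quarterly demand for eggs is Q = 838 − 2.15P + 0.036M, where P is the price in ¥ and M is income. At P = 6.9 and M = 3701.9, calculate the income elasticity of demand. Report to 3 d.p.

At P = 6.9, M = 3701.9: Q = 956.433.
Holding P constant, ∂Q/∂M = 0.036.
η_M = (∂Q/∂M)·(M/Q) = 0.036 × (3701.9/956.433) = 0.139.

0.139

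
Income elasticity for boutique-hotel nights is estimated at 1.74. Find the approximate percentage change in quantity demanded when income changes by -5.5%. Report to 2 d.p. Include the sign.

-9.57%

%ΔQ ≈ η × %ΔI = 1.74 × (-5.5%) = -9.57%.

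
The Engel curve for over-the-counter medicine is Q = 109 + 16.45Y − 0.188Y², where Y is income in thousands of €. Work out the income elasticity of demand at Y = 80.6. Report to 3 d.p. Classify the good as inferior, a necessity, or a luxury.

-5.229 (inferior good)

At Y = 80.6: Q = 213.5543.
dQ/dY = 16.45 − 0.376Y = -13.85560.
η = (dQ/dY)·(Y/Q) = -13.85560 × (80.6/213.5543) = -5.229.
η < 0 ⇒ inferior good.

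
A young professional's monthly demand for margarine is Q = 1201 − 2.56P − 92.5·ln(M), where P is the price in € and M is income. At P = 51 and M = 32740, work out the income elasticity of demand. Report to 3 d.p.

-0.850

At P = 51, M = 32740: Q = 108.777.
Holding P constant, ∂Q/∂M = -92.5/M = -0.00282529.
η_M = (∂Q/∂M)·(M/Q) = -0.00282529 × (32740/108.777) = -0.850.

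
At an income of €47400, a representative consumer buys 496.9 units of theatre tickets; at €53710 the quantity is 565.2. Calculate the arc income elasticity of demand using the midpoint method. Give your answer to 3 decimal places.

ΔQ = 565.2 − 496.9 = 68.3; midpoint Q̄ = (496.9 + 565.2)/2 = 531.05.
ΔI = 53710 − 47400 = 6310; midpoint Ī = (47400 + 53710)/2 = 50555.
η = (ΔQ/Q̄) ÷ (ΔI/Ī) = (68.3/531.05) ÷ (6310/50555) = 1.030.

1.030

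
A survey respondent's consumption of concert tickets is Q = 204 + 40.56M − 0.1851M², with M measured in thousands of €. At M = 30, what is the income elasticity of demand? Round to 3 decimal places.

0.705

At M = 30: Q = 1254.2100.
dQ/dM = 40.56 − 0.3702M = 29.45400.
η = (dQ/dM)·(M/Q) = 29.45400 × (30/1254.2100) = 0.705.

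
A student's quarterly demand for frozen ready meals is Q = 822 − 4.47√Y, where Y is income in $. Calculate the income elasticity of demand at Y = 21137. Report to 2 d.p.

At Y = 21137: Q = 172.126.
dQ/dY = -4.47/(2√Y) = -0.0153729 at this income.
η = (dQ/dY)·(Y/Q) = -0.0153729 × (21137/172.126) = -1.89.

-1.89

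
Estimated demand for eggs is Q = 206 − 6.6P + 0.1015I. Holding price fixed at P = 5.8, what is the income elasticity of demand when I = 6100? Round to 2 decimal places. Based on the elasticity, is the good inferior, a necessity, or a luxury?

0.79 (necessity)

At P = 5.8, I = 6100: Q = 786.870.
Holding P constant, ∂Q/∂I = 0.1015.
η_I = (∂Q/∂I)·(I/Q) = 0.1015 × (6100/786.870) = 0.79.
Since 0 < η < 1, this is a necessity.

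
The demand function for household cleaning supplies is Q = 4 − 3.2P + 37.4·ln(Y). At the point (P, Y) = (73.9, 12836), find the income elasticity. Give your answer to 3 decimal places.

At P = 73.9, Y = 12836: Q = 121.324.
Holding P constant, ∂Q/∂Y = 37.4/Y = 0.00291368.
η_Y = (∂Q/∂Y)·(Y/Q) = 0.00291368 × (12836/121.324) = 0.308.

0.308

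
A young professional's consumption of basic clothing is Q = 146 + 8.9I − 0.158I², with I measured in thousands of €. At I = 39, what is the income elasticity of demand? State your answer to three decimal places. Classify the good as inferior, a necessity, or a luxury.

-0.528 (inferior good)

At I = 39: Q = 252.7820.
dQ/dI = 8.9 − 0.316I = -3.42400.
η = (dQ/dI)·(I/Q) = -3.42400 × (39/252.7820) = -0.528.
η < 0 ⇒ inferior good.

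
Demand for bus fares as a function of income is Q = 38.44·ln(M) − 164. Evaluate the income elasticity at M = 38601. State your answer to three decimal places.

0.159

At M = 38601: Q = 241.966.
dQ/dM = 38.44/M = 0.000995829 at this income.
η = (dQ/dM)·(M/Q) = 0.000995829 × (38601/241.966) = 0.159.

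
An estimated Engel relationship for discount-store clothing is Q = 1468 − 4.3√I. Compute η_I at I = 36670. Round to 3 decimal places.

At I = 36670: Q = 644.575.
dQ/dI = -4.3/(2√I) = -0.0112275 at this income.
η = (dQ/dI)·(I/Q) = -0.0112275 × (36670/644.575) = -0.639.

-0.639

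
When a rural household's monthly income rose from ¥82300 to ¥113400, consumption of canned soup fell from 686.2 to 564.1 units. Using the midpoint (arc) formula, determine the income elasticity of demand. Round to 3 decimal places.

ΔQ = 564.1 − 686.2 = -122.1; midpoint Q̄ = (686.2 + 564.1)/2 = 625.15.
ΔI = 113400 − 82300 = 31100; midpoint Ī = (82300 + 113400)/2 = 97850.
η = (ΔQ/Q̄) ÷ (ΔI/Ī) = (-122.1/625.15) ÷ (31100/97850) = -0.615.

-0.615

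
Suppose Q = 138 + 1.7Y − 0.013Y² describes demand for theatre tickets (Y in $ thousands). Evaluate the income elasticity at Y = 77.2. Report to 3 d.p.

At Y = 77.2: Q = 191.7621.
dQ/dY = 1.7 − 0.026Y = -0.30720.
η = (dQ/dY)·(Y/Q) = -0.30720 × (77.2/191.7621) = -0.124.

-0.124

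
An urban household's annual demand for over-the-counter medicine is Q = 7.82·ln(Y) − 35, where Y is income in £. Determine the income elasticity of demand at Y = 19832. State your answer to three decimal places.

At Y = 19832: Q = 42.379.
dQ/dY = 7.82/Y = 0.000394312 at this income.
η = (dQ/dY)·(Y/Q) = 0.000394312 × (19832/42.379) = 0.185.

0.185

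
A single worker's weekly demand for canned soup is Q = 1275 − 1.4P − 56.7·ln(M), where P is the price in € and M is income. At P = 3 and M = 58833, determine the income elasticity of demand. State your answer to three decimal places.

At P = 3, M = 58833: Q = 648.095.
Holding P constant, ∂Q/∂M = -56.7/M = -0.000963745.
η_M = (∂Q/∂M)·(M/Q) = -0.000963745 × (58833/648.095) = -0.087.

-0.087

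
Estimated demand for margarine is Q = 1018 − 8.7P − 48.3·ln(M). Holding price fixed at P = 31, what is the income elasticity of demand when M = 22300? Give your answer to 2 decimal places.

At P = 31, M = 22300: Q = 264.704.
Holding P constant, ∂Q/∂M = -48.3/M = -0.00216592.
η_M = (∂Q/∂M)·(M/Q) = -0.00216592 × (22300/264.704) = -0.18.

-0.18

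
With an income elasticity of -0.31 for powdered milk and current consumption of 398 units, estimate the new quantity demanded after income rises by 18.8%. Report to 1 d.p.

%ΔQ ≈ η × %ΔI = -0.31 × 18.8% = -5.828%.
New Q ≈ 398 × (1 − 0.05828) = 374.8.

374.8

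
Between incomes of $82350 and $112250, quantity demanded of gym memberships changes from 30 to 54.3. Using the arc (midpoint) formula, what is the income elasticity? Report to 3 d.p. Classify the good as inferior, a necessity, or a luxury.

1.876 (luxury)

ΔQ = 54.3 − 30 = 24.3; midpoint Q̄ = (30 + 54.3)/2 = 42.15.
ΔI = 112250 − 82350 = 29900; midpoint Ī = (82350 + 112250)/2 = 97300.
η = (ΔQ/Q̄) ÷ (ΔI/Ī) = (24.3/42.15) ÷ (29900/97300) = 1.876.
η > 1 ⇒ luxury.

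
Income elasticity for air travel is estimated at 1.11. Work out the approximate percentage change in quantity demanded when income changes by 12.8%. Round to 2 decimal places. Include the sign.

%ΔQ ≈ η × %ΔI = 1.11 × 12.8% = 14.21%.

14.21%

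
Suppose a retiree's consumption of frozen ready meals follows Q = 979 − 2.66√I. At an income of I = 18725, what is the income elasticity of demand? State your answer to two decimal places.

-0.30

At I = 18725: Q = 615.007.
dQ/dI = -2.66/(2√I) = -0.00971943 at this income.
η = (dQ/dI)·(I/Q) = -0.00971943 × (18725/615.007) = -0.30.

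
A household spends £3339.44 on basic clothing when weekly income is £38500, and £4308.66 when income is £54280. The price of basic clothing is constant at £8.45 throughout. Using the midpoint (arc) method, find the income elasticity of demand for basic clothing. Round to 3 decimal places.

With a constant price, Q₁ = 3339.44/8.45 = 395.200 and Q₂ = 4308.66/8.45 = 509.901 (equivalently, work directly with expenditure since P cancels).
Midpoint %ΔQ = (4308.66 − 3339.44)/3824.05 = 0.25345; midpoint %ΔI = (54280 − 38500)/46390 = 0.34016.
η = 0.25345 / 0.34016 = 0.745.

0.745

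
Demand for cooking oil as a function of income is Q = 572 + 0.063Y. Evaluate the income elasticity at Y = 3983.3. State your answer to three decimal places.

At Y = 3983.3: Q = 822.948.
dQ/dY = 0.063.
η = (dQ/dY)·(Y/Q) = 0.063 × (3983.3/822.948) = 0.305.

0.305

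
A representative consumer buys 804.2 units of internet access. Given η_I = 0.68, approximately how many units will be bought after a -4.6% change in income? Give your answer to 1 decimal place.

%ΔQ ≈ η × %ΔI = 0.68 × (-4.6%) = -3.128%.
New Q ≈ 804.2 × (1 − 0.03128) = 779.0.

779.0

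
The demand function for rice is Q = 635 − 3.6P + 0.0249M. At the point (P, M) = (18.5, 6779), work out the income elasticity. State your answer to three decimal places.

0.229

At P = 18.5, M = 6779: Q = 737.197.
Holding P constant, ∂Q/∂M = 0.0249.
η_M = (∂Q/∂M)·(M/Q) = 0.0249 × (6779/737.197) = 0.229.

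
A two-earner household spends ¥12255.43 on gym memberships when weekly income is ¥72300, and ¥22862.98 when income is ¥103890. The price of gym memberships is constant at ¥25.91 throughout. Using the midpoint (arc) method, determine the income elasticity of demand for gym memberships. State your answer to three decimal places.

1.685

With a constant price, Q₁ = 12255.43/25.91 = 473.000 and Q₂ = 22862.98/25.91 = 882.400 (equivalently, work directly with expenditure since P cancels).
Midpoint %ΔQ = (22862.98 − 12255.43)/17559.21 = 0.60410; midpoint %ΔI = (103890 − 72300)/88095 = 0.35859.
η = 0.60410 / 0.35859 = 1.685.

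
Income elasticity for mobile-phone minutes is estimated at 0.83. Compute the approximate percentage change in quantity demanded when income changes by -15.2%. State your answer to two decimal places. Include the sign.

-12.62%

%ΔQ ≈ η × %ΔI = 0.83 × (-15.2%) = -12.62%.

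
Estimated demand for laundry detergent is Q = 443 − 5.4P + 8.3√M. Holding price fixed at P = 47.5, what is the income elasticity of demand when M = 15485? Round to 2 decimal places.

0.42

At P = 47.5, M = 15485: Q = 1219.342.
Holding P constant, ∂Q/∂M = 8.3/(2√M) = 0.0333497.
η_M = (∂Q/∂M)·(M/Q) = 0.0333497 × (15485/1219.342) = 0.42.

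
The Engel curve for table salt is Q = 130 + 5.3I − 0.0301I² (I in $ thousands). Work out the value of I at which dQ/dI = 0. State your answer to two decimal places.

dQ/dI = 5.3 − 0.0602I.
The good is inferior where dQ/dI < 0. Setting dQ/dI = 0 gives I = 5.3 / 0.0602 = 88.04.

88.04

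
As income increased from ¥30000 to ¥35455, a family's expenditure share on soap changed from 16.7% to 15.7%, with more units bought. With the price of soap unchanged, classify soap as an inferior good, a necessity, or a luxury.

necessity

Quantity rises but the budget share falls as income rises, so 0 < η < 1.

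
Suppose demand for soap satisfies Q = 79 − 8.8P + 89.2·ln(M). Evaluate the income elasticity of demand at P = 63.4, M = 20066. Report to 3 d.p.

At P = 63.4, M = 20066: Q = 404.765.
Holding P constant, ∂Q/∂M = 89.2/M = 0.00444533.
η_M = (∂Q/∂M)·(M/Q) = 0.00444533 × (20066/404.765) = 0.220.

0.220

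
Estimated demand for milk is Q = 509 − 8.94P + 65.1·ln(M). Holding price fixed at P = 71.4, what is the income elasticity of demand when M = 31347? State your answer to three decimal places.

0.120

At P = 71.4, M = 31347: Q = 544.656.
Holding P constant, ∂Q/∂M = 65.1/M = 0.00207675.
η_M = (∂Q/∂M)·(M/Q) = 0.00207675 × (31347/544.656) = 0.120.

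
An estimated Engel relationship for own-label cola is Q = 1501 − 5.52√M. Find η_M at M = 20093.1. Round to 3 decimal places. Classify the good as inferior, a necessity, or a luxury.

At M = 20093.1: Q = 718.539.
dQ/dM = -5.52/(2√M) = -0.0194709 at this income.
η = (dQ/dM)·(M/Q) = -0.0194709 × (20093.1/718.539) = -0.544.
Since η < 0, the good is an inferior good.

-0.544 (inferior good)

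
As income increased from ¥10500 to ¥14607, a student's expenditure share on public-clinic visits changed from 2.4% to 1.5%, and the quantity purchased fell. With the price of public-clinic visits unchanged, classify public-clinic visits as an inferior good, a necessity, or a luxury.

inferior good

Quantity demanded falls as income rises, so η < 0.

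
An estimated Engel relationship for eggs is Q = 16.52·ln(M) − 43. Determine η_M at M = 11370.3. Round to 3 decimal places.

0.148

At M = 11370.3: Q = 111.276.
dQ/dM = 16.52/M = 0.00145291 at this income.
η = (dQ/dM)·(M/Q) = 0.00145291 × (11370.3/111.276) = 0.148.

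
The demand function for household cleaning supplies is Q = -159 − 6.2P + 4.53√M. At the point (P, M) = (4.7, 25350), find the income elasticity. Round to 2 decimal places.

0.68

At P = 4.7, M = 25350: Q = 533.112.
Holding P constant, ∂Q/∂M = 4.53/(2√M) = 0.0142259.
η_M = (∂Q/∂M)·(M/Q) = 0.0142259 × (25350/533.112) = 0.68.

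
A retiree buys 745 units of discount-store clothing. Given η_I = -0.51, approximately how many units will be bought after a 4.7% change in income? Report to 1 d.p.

%ΔQ ≈ η × %ΔI = -0.51 × 4.7% = -2.397%.
New Q ≈ 745 × (1 − 0.02397) = 727.1.

727.1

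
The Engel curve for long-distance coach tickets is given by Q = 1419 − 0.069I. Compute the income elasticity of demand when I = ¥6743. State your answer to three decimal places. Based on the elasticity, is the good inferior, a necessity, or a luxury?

-0.488 (inferior good)

At I = 6743: Q = 953.733.
dQ/dI = −0.069.
η = (dQ/dI)·(I/Q) = -0.069 × (6743/953.733) = -0.488.
Since η < 0, the good is an inferior good.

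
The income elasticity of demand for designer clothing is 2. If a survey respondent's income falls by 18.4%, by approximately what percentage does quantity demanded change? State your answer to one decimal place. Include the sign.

-36.8%

%ΔQ ≈ η × %ΔI = 2 × (-18.4%) = -36.8%.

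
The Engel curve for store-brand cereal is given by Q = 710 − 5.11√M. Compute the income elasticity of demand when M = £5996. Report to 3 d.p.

At M = 5996: Q = 314.313.
dQ/dM = -5.11/(2√M) = -0.0329959 at this income.
η = (dQ/dM)·(M/Q) = -0.0329959 × (5996/314.313) = -0.629.

-0.629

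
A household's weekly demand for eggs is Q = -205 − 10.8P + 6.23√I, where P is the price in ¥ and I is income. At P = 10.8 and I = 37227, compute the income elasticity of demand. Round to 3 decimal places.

At P = 10.8, I = 37227: Q = 880.395.
Holding P constant, ∂Q/∂I = 6.23/(2√I) = 0.0161447.
η_I = (∂Q/∂I)·(I/Q) = 0.0161447 × (37227/880.395) = 0.683.

0.683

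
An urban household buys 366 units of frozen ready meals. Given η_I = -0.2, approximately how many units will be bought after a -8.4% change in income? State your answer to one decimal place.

372.1

%ΔQ ≈ η × %ΔI = -0.2 × (-8.4%) = 1.68%.
New Q ≈ 366 × (1 + 0.0168) = 372.1.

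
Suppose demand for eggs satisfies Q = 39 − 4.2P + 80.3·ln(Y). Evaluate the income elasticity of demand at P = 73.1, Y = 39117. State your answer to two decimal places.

At P = 73.1, Y = 39117: Q = 581.097.
Holding P constant, ∂Q/∂Y = 80.3/Y = 0.00205282.
η_Y = (∂Q/∂Y)·(Y/Q) = 0.00205282 × (39117/581.097) = 0.14.

0.14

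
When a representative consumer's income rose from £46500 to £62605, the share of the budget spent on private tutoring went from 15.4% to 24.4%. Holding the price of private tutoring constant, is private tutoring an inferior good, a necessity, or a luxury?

The budget share rises as income rises, so η > 1.

luxury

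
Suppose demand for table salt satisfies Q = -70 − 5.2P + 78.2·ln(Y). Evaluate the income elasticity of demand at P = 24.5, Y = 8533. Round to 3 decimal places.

0.153

At P = 24.5, Y = 8533: Q = 510.443.
Holding P constant, ∂Q/∂Y = 78.2/Y = 0.00916442.
η_Y = (∂Q/∂Y)·(Y/Q) = 0.00916442 × (8533/510.443) = 0.153.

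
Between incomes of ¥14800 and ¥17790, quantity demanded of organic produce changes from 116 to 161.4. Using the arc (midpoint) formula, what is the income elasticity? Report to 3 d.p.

1.784

ΔQ = 161.4 − 116 = 45.4; midpoint Q̄ = (116 + 161.4)/2 = 138.7.
ΔI = 17790 − 14800 = 2990; midpoint Ī = (14800 + 17790)/2 = 16295.
η = (ΔQ/Q̄) ÷ (ΔI/Ī) = (45.4/138.7) ÷ (2990/16295) = 1.784.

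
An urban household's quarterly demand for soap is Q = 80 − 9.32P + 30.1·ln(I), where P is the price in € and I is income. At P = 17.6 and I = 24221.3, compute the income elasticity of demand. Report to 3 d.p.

At P = 17.6, I = 24221.3: Q = 219.827.
Holding P constant, ∂Q/∂I = 30.1/I = 0.00124271.
η_I = (∂Q/∂I)·(I/Q) = 0.00124271 × (24221.3/219.827) = 0.137.

0.137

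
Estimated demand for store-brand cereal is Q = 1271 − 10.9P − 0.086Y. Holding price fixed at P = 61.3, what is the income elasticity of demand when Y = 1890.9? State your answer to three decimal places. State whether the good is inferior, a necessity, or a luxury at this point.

-0.369 (inferior good)

At P = 61.3, Y = 1890.9: Q = 440.213.
Holding P constant, ∂Q/∂Y = −0.086.
η_Y = (∂Q/∂Y)·(Y/Q) = -0.086 × (1890.9/440.213) = -0.369.
Since η < 0, this is an inferior good.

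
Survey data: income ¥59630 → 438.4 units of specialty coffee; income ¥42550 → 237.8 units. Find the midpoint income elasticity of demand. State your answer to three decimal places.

1.775

ΔQ = 237.8 − 438.4 = -200.6; midpoint Q̄ = (438.4 + 237.8)/2 = 338.1.
ΔI = 42550 − 59630 = -17080; midpoint Ī = (59630 + 42550)/2 = 51090.
η = (ΔQ/Q̄) ÷ (ΔI/Ī) = (-200.6/338.1) ÷ (-17080/51090) = 1.775.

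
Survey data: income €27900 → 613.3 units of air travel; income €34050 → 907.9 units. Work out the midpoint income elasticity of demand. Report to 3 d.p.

ΔQ = 907.9 − 613.3 = 294.6; midpoint Q̄ = (613.3 + 907.9)/2 = 760.6.
ΔI = 34050 − 27900 = 6150; midpoint Ī = (27900 + 34050)/2 = 30975.
η = (ΔQ/Q̄) ÷ (ΔI/Ī) = (294.6/760.6) ÷ (6150/30975) = 1.951.

1.951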